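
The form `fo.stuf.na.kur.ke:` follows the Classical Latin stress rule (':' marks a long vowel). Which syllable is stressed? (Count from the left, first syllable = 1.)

Classical Latin: stress the penult if heavy (long vowel or closed), else the antepenult.
Weights: 3 na L, 4 kur H, 5 ke: H.
The penult (syllable 4, kur) is heavy, so it takes stress.
Stress on syllable 4: fo.stuf.na.ˈkur.ke:.

4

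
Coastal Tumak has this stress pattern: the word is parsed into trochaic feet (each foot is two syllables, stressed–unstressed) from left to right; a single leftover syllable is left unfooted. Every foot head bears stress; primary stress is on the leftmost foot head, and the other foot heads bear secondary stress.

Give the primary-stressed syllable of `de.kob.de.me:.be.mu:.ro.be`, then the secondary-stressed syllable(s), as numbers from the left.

primary 1, secondary 3, 5, 7

Parse left to right into trochaic (ˈσσ) feet: (ˈde.kob) (ˈde.me:) (ˈbe.mu:) (ˈro.be).
Foot heads (stressed positions): 1, 3, 5, 7.
End Rule Leftmost: primary stress on the leftmost head = syllable 1.
Secondary stress on 3, 5, 7: ˈde.kob.ˌde.me:.ˌbe.mu:.ˌro.be.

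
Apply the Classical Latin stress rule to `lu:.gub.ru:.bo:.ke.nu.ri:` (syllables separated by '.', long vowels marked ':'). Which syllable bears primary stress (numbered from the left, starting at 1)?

Classical Latin: stress the penult if heavy (long vowel or closed), else the antepenult.
Weights: 5 ke L, 6 nu L, 7 ri: H.
The penult (syllable 6, nu) is light, so stress falls on the antepenult (syllable 5, ke).
Stress on syllable 5: lu:.gub.ru:.bo:.ˈke.nu.ri:.

5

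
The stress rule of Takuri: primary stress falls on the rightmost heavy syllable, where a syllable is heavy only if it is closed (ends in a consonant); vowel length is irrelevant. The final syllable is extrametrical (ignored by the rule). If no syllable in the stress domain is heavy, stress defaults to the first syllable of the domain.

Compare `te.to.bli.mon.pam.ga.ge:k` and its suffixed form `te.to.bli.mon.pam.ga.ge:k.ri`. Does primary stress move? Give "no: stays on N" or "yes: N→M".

yes: 5→7

Base `te.to.bli.mon.pam.ga.ge:k` (7 syllables):
  The final syllable (7, ge:k) is extrametrical; the stress domain is syllables 1–6.
  Weights: 1 te L, 2 to L, 3 bli L, 4 mon H, 5 pam H, 6 ga L.
  Heavy syllables in the domain: 4, 5. The rightmost is syllable 5 (pam).
  → primary stress on syllable 5.
Suffixed `te.to.bli.mon.pam.ga.ge:k.ri` (8 syllables):
  The final syllable (8, ri) is extrametrical; the stress domain is syllables 1–7.
  Weights: 1 te L, 2 to L, 3 bli L, 4 mon H, 5 pam H, 6 ga L, 7 ge:k H.
  Heavy syllables in the domain: 4, 5, 7. The rightmost is syllable 7 (ge:k).
  → primary stress on syllable 7.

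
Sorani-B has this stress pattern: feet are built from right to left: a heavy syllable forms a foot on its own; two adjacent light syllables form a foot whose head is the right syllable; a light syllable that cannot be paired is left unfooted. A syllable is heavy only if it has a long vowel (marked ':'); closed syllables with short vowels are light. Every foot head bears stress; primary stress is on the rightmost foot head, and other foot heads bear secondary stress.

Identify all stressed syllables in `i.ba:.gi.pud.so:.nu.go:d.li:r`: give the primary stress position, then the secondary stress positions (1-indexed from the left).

Weights: 1 i L, 2 ba: H, 3 gi L, 4 pud L, 5 so: H, 6 nu L, 7 go:d H, 8 li:r H.
Parse right to left (heavy = foot alone; LL = one foot; stranded L unfooted): i (ˈba:) (gi.ˈpud) (ˈso:) nu (ˈgo:d) (ˈli:r).
Foot heads: 2, 4, 5, 7, 8.
Primary stress on the rightmost head = syllable 8.
Secondary stress on 2, 4, 5, 7: i.ˌba:.gi.ˌpud.ˌso:.nu.ˌgo:d.ˈli:r.

primary 8, secondary 2, 4, 5, 7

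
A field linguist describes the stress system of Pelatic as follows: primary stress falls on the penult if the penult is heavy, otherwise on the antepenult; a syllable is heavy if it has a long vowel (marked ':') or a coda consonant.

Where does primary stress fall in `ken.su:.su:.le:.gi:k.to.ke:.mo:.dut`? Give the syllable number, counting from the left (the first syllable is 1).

Weights: 7 ke: H, 8 mo: H, 9 dut H.
The penult (syllable 8, mo:) is heavy, so it takes stress.
Primary stress: syllable 8 → ken.su:.su:.le:.gi:k.to.ke:.ˈmo:.dut.

8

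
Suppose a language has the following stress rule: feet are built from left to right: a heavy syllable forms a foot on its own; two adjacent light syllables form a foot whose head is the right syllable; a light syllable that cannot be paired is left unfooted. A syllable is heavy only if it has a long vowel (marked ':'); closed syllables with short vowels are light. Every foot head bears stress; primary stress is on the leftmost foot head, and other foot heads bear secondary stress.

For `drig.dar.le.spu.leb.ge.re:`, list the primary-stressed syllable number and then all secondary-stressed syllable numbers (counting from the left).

primary 2, secondary 4, 6, 7

Weights: 1 drig L, 2 dar L, 3 le L, 4 spu L, 5 leb L, 6 ge L, 7 re: H.
Parse left to right (heavy = foot alone; LL = one foot; stranded L unfooted): (drig.ˈdar) (le.ˈspu) (leb.ˈge) (ˈre:).
Foot heads: 2, 4, 6, 7.
Primary stress on the leftmost head = syllable 2.
Secondary stress on 4, 6, 7: drig.ˈdar.le.ˌspu.leb.ˌge.ˌre:.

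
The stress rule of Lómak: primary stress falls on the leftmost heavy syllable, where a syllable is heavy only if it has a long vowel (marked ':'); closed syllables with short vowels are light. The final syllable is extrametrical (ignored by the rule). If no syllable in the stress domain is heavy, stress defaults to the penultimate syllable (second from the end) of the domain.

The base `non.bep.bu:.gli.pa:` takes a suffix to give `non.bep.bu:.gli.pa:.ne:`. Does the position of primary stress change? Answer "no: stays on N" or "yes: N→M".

Base `non.bep.bu:.gli.pa:` (5 syllables):
  The final syllable (5, pa:) is extrametrical; the stress domain is syllables 1–4.
  Weights: 1 non L, 2 bep L, 3 bu: H, 4 gli L.
  Heavy syllables in the domain: 3. The leftmost is syllable 3 (bu:).
  → primary stress on syllable 3.
Suffixed `non.bep.bu:.gli.pa:.ne:` (6 syllables):
  The final syllable (6, ne:) is extrametrical; the stress domain is syllables 1–5.
  Weights: 1 non L, 2 bep L, 3 bu: H, 4 gli L, 5 pa: H.
  Heavy syllables in the domain: 3, 5. The leftmost is syllable 3 (bu:).
  → primary stress on syllable 3.

no: stays on 3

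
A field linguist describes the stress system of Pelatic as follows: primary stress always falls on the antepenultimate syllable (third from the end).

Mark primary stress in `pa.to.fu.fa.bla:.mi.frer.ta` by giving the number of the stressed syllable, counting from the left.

6

The word has 8 syllables; the antepenultimate syllable (third from the end) is syllable 6 (mi).
Primary stress: syllable 6 → pa.to.fu.fa.bla:.ˈmi.frer.ta.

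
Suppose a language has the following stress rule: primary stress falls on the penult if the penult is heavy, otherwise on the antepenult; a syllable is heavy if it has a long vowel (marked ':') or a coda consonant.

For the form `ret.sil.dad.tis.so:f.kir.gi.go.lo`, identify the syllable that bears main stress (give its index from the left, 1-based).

Weights: 7 gi L, 8 go L, 9 lo L.
The penult (syllable 8, go) is light, so stress falls on the antepenult (syllable 7, gi).
Primary stress: syllable 7 → ret.sil.dad.tis.so:f.kir.ˈgi.go.lo.

7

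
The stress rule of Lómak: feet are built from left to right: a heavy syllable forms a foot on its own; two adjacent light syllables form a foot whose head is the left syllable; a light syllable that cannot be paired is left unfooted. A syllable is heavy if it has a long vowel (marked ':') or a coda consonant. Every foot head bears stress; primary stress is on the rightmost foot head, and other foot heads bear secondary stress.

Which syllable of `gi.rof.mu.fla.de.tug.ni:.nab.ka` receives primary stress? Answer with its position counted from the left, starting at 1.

Weights: 1 gi L, 2 rof H, 3 mu L, 4 fla L, 5 de L, 6 tug H, 7 ni: H, 8 nab H, 9 ka L.
Parse left to right (heavy = foot alone; LL = one foot; stranded L unfooted): gi (ˈrof) (ˈmu.fla) de (ˈtug) (ˈni:) (ˈnab) ka.
Foot heads: 2, 3, 6, 7, 8.
Primary stress on the rightmost head = syllable 8.
Primary stress: syllable 8 → gi.rof.mu.fla.de.tug.ni:.ˈnab.ka.

8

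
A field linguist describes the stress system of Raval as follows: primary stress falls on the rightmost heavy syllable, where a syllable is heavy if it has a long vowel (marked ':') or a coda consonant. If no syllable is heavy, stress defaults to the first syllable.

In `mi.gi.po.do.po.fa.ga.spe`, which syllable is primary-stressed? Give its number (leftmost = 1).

1

Weights: 1 mi L, 2 gi L, 3 po L, 4 do L, 5 po L, 6 fa L, 7 ga L, 8 spe L.
No heavy syllable in the domain; default to the first syllable = syllable 1.
Primary stress: syllable 1 → ˈmi.gi.po.do.po.fa.ga.spe.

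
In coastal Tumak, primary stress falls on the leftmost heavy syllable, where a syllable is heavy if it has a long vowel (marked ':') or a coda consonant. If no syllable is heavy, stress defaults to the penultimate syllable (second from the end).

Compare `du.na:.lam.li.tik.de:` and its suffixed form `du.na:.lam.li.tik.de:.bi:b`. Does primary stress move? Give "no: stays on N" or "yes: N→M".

no: stays on 2

Base `du.na:.lam.li.tik.de:` (6 syllables):
  Weights: 1 du L, 2 na: H, 3 lam H, 4 li L, 5 tik H, 6 de: H.
  Heavy syllables in the domain: 2, 3, 5, 6. The leftmost is syllable 2 (na:).
  → primary stress on syllable 2.
Suffixed `du.na:.lam.li.tik.de:.bi:b` (7 syllables):
  Weights: 1 du L, 2 na: H, 3 lam H, 4 li L, 5 tik H, 6 de: H, 7 bi:b H.
  Heavy syllables in the domain: 2, 3, 5, 6, 7. The leftmost is syllable 2 (na:).
  → primary stress on syllable 2.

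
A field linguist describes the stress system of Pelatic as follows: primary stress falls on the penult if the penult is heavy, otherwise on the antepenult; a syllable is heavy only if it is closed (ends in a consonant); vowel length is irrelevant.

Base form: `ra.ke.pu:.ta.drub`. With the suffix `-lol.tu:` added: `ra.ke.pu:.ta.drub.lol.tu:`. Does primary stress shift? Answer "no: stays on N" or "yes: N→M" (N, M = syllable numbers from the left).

yes: 3→6

Base `ra.ke.pu:.ta.drub` (5 syllables):
  Weights: 3 pu: L, 4 ta L, 5 drub H.
  The penult (syllable 4, ta) is light, so stress falls on the antepenult (syllable 3, pu:).
  → primary stress on syllable 3.
Suffixed `ra.ke.pu:.ta.drub.lol.tu:` (7 syllables):
  Weights: 5 drub H, 6 lol H, 7 tu: L.
  The penult (syllable 6, lol) is heavy, so it takes stress.
  → primary stress on syllable 6.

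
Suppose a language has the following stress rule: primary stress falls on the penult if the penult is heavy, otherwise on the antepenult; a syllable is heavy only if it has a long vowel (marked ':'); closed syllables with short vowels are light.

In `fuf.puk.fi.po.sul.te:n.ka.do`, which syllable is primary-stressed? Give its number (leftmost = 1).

6

Weights: 6 te:n H, 7 ka L, 8 do L.
The penult (syllable 7, ka) is light, so stress falls on the antepenult (syllable 6, te:n).
Primary stress: syllable 6 → fuf.puk.fi.po.sul.ˈte:n.ka.do.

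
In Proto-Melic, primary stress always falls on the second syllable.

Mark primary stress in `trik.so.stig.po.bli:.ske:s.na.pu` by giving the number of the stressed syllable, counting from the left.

The word has 8 syllables; the second syllable is syllable 2 (so).
Primary stress: syllable 2 → trik.ˈso.stig.po.bli:.ske:s.na.pu.

2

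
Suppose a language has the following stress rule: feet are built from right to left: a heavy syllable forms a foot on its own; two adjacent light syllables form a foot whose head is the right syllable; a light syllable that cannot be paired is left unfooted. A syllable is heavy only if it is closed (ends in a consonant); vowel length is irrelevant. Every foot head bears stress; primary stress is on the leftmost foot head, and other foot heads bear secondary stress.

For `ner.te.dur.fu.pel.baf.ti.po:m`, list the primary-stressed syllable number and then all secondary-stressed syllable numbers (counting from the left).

Weights: 1 ner H, 2 te L, 3 dur H, 4 fu L, 5 pel H, 6 baf H, 7 ti L, 8 po:m H.
Parse right to left (heavy = foot alone; LL = one foot; stranded L unfooted): (ˈner) te (ˈdur) fu (ˈpel) (ˈbaf) ti (ˈpo:m).
Foot heads: 1, 3, 5, 6, 8.
Primary stress on the leftmost head = syllable 1.
Secondary stress on 3, 5, 6, 8: ˈner.te.ˌdur.fu.ˌpel.ˌbaf.ti.ˌpo:m.

primary 1, secondary 3, 5, 6, 8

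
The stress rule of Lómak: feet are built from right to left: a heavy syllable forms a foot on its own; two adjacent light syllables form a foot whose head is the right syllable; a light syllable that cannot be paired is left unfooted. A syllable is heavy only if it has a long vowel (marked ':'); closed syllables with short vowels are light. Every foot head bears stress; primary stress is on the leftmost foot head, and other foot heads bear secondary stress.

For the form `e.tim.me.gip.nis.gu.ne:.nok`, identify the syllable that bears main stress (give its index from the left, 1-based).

Weights: 1 e L, 2 tim L, 3 me L, 4 gip L, 5 nis L, 6 gu L, 7 ne: H, 8 nok L.
Parse right to left (heavy = foot alone; LL = one foot; stranded L unfooted): (e.ˈtim) (me.ˈgip) (nis.ˈgu) (ˈne:) nok.
Foot heads: 2, 4, 6, 7.
Primary stress on the leftmost head = syllable 2.
Primary stress: syllable 2 → e.ˈtim.me.gip.nis.gu.ne:.nok.

2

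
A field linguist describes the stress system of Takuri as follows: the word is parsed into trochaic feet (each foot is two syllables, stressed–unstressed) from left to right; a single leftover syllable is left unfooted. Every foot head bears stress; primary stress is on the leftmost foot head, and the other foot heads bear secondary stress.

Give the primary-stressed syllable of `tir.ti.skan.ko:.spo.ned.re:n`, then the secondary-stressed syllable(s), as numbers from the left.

primary 1, secondary 3, 5

Parse left to right into trochaic (ˈσσ) feet: (ˈtir.ti) (ˈskan.ko:) (ˈspo.ned) re:n. Syllable 7 is left unfooted.
Foot heads (stressed positions): 1, 3, 5.
End Rule Leftmost: primary stress on the leftmost head = syllable 1.
Secondary stress on 3, 5: ˈtir.ti.ˌskan.ko:.ˌspo.ned.re:n.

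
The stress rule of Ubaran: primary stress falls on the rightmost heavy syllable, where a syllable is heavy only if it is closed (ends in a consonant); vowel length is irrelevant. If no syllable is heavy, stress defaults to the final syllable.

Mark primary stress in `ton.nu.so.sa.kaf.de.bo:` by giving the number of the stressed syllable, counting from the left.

5

Weights: 1 ton H, 2 nu L, 3 so L, 4 sa L, 5 kaf H, 6 de L, 7 bo: L.
Heavy syllables in the domain: 1, 5. The rightmost is syllable 5 (kaf).
Primary stress: syllable 5 → ton.nu.so.sa.ˈkaf.de.bo:.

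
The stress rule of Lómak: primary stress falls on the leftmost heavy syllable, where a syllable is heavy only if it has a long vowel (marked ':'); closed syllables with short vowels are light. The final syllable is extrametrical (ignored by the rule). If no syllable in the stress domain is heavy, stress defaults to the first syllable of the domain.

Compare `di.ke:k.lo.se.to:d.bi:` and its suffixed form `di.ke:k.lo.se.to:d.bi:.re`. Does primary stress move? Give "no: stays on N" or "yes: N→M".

Base `di.ke:k.lo.se.to:d.bi:` (6 syllables):
  The final syllable (6, bi:) is extrametrical; the stress domain is syllables 1–5.
  Weights: 1 di L, 2 ke:k H, 3 lo L, 4 se L, 5 to:d H.
  Heavy syllables in the domain: 2, 5. The leftmost is syllable 2 (ke:k).
  → primary stress on syllable 2.
Suffixed `di.ke:k.lo.se.to:d.bi:.re` (7 syllables):
  The final syllable (7, re) is extrametrical; the stress domain is syllables 1–6.
  Weights: 1 di L, 2 ke:k H, 3 lo L, 4 se L, 5 to:d H, 6 bi: H.
  Heavy syllables in the domain: 2, 5, 6. The leftmost is syllable 2 (ke:k).
  → primary stress on syllable 2.

no: stays on 2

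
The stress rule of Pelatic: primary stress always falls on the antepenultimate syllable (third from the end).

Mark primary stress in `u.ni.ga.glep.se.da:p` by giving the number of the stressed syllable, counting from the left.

The word has 6 syllables; the antepenultimate syllable (third from the end) is syllable 4 (glep).
Primary stress: syllable 4 → u.ni.ga.ˈglep.se.da:p.

4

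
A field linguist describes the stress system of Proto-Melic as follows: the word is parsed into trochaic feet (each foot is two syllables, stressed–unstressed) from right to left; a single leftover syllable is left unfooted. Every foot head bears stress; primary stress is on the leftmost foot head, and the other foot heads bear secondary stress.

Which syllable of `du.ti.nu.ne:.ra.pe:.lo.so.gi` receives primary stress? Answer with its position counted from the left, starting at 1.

Parse right to left into trochaic (ˈσσ) feet: du (ˈti.nu) (ˈne:.ra) (ˈpe:.lo) (ˈso.gi). Syllable 1 is left unfooted.
Foot heads (stressed positions): 2, 4, 6, 8.
End Rule Leftmost: primary stress on the leftmost head = syllable 2.
Primary stress: syllable 2 → du.ˈti.nu.ne:.ra.pe:.lo.so.gi.

2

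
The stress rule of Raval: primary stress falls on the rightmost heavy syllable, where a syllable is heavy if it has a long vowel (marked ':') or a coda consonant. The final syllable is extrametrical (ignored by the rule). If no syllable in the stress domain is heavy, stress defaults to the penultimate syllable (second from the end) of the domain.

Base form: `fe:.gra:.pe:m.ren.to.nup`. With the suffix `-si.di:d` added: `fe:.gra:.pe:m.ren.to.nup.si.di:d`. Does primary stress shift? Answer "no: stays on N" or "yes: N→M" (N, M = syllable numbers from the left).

yes: 4→6

Base `fe:.gra:.pe:m.ren.to.nup` (6 syllables):
  The final syllable (6, nup) is extrametrical; the stress domain is syllables 1–5.
  Weights: 1 fe: H, 2 gra: H, 3 pe:m H, 4 ren H, 5 to L.
  Heavy syllables in the domain: 1, 2, 3, 4. The rightmost is syllable 4 (ren).
  → primary stress on syllable 4.
Suffixed `fe:.gra:.pe:m.ren.to.nup.si.di:d` (8 syllables):
  The final syllable (8, di:d) is extrametrical; the stress domain is syllables 1–7.
  Weights: 1 fe: H, 2 gra: H, 3 pe:m H, 4 ren H, 5 to L, 6 nup H, 7 si L.
  Heavy syllables in the domain: 1, 2, 3, 4, 6. The rightmost is syllable 6 (nup).
  → primary stress on syllable 6.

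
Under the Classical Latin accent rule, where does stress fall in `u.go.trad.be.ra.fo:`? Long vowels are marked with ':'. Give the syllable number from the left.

4

Classical Latin: stress the penult if heavy (long vowel or closed), else the antepenult.
Weights: 4 be L, 5 ra L, 6 fo: H.
The penult (syllable 5, ra) is light, so stress falls on the antepenult (syllable 4, be).
Stress on syllable 4: u.go.trad.ˈbe.ra.fo:.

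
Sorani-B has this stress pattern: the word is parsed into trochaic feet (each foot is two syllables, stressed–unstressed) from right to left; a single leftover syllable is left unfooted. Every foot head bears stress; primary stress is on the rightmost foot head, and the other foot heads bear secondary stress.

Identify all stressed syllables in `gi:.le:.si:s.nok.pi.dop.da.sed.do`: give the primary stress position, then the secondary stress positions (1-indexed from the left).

primary 8, secondary 2, 4, 6

Parse right to left into trochaic (ˈσσ) feet: gi: (ˈle:.si:s) (ˈnok.pi) (ˈdop.da) (ˈsed.do). Syllable 1 is left unfooted.
Foot heads (stressed positions): 2, 4, 6, 8.
End Rule Rightmost: primary stress on the rightmost head = syllable 8.
Secondary stress on 2, 4, 6: gi:.ˌle:.si:s.ˌnok.pi.ˌdop.da.ˈsed.do.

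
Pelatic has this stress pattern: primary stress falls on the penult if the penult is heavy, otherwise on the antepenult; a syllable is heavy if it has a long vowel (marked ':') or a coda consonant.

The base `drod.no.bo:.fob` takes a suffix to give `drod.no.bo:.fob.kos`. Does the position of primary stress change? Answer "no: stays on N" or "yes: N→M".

Base `drod.no.bo:.fob` (4 syllables):
  Weights: 2 no L, 3 bo: H, 4 fob H.
  The penult (syllable 3, bo:) is heavy, so it takes stress.
  → primary stress on syllable 3.
Suffixed `drod.no.bo:.fob.kos` (5 syllables):
  Weights: 3 bo: H, 4 fob H, 5 kos H.
  The penult (syllable 4, fob) is heavy, so it takes stress.
  → primary stress on syllable 4.

yes: 3→4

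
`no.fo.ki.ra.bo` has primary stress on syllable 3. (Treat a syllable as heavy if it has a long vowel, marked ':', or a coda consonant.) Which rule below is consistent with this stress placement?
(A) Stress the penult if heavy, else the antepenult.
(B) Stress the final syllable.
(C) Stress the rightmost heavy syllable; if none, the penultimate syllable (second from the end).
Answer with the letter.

Rule A → syllable 3 ✓.
Rule B → syllable 5 (observed: 3).
Rule C → syllable 4 (observed: 3).

A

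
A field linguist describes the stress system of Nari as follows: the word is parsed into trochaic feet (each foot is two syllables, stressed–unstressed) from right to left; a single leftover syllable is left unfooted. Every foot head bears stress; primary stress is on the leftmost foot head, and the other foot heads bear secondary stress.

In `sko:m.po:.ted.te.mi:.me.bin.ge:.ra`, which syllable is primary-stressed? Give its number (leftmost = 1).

Parse right to left into trochaic (ˈσσ) feet: sko:m (ˈpo:.ted) (ˈte.mi:) (ˈme.bin) (ˈge:.ra). Syllable 1 is left unfooted.
Foot heads (stressed positions): 2, 4, 6, 8.
End Rule Leftmost: primary stress on the leftmost head = syllable 2.
Primary stress: syllable 2 → sko:m.ˈpo:.ted.te.mi:.me.bin.ge:.ra.

2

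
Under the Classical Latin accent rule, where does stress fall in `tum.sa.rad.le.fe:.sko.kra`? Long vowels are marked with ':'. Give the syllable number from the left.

Classical Latin: stress the penult if heavy (long vowel or closed), else the antepenult.
Weights: 5 fe: H, 6 sko L, 7 kra L.
The penult (syllable 6, sko) is light, so stress falls on the antepenult (syllable 5, fe:).
Stress on syllable 5: tum.sa.rad.le.ˈfe:.sko.kra.

5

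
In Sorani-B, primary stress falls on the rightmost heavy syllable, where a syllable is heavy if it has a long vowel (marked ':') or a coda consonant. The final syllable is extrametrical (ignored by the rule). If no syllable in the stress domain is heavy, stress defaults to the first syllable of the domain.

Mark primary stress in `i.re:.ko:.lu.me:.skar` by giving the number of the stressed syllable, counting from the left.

The final syllable (6, skar) is extrametrical; the stress domain is syllables 1–5.
Weights: 1 i L, 2 re: H, 3 ko: H, 4 lu L, 5 me: H.
Heavy syllables in the domain: 2, 3, 5. The rightmost is syllable 5 (me:).
Primary stress: syllable 5 → i.re:.ko:.lu.ˈme:.skar.

5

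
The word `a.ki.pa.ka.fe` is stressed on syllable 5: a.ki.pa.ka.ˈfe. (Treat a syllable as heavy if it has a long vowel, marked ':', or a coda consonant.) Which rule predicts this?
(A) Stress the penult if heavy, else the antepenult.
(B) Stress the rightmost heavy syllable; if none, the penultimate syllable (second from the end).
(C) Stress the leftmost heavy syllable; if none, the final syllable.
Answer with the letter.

Rule A → syllable 3 (observed: 5).
Rule B → syllable 4 (observed: 5).
Rule C → syllable 5 ✓.

C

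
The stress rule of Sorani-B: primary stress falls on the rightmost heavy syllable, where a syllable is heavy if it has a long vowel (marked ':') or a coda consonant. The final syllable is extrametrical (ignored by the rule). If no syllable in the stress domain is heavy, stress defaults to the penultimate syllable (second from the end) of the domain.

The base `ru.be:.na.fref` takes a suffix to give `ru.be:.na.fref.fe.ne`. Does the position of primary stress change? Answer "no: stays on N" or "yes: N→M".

Base `ru.be:.na.fref` (4 syllables):
  The final syllable (4, fref) is extrametrical; the stress domain is syllables 1–3.
  Weights: 1 ru L, 2 be: H, 3 na L.
  Heavy syllables in the domain: 2. The rightmost is syllable 2 (be:).
  → primary stress on syllable 2.
Suffixed `ru.be:.na.fref.fe.ne` (6 syllables):
  The final syllable (6, ne) is extrametrical; the stress domain is syllables 1–5.
  Weights: 1 ru L, 2 be: H, 3 na L, 4 fref H, 5 fe L.
  Heavy syllables in the domain: 2, 4. The rightmost is syllable 4 (fref).
  → primary stress on syllable 4.

yes: 2→4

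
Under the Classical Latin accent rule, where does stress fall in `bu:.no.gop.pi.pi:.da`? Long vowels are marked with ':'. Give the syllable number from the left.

Classical Latin: stress the penult if heavy (long vowel or closed), else the antepenult.
Weights: 4 pi L, 5 pi: H, 6 da L.
The penult (syllable 5, pi:) is heavy, so it takes stress.
Stress on syllable 5: bu:.no.gop.pi.ˈpi:.da.

5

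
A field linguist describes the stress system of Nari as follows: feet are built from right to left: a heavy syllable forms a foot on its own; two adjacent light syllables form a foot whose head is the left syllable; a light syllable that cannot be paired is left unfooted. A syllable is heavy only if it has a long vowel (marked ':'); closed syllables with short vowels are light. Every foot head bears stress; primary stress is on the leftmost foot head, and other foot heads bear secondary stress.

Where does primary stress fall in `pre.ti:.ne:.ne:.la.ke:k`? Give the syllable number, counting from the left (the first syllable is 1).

Weights: 1 pre L, 2 ti: H, 3 ne: H, 4 ne: H, 5 la L, 6 ke:k H.
Parse right to left (heavy = foot alone; LL = one foot; stranded L unfooted): pre (ˈti:) (ˈne:) (ˈne:) la (ˈke:k).
Foot heads: 2, 3, 4, 6.
Primary stress on the leftmost head = syllable 2.
Primary stress: syllable 2 → pre.ˈti:.ne:.ne:.la.ke:k.

2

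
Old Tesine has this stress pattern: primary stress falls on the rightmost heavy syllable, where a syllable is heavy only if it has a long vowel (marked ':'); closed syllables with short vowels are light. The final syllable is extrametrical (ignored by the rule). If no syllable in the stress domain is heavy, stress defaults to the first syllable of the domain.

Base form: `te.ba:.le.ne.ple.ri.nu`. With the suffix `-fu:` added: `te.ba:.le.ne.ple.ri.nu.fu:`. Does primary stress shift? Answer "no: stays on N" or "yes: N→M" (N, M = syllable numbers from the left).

no: stays on 2

Base `te.ba:.le.ne.ple.ri.nu` (7 syllables):
  The final syllable (7, nu) is extrametrical; the stress domain is syllables 1–6.
  Weights: 1 te L, 2 ba: H, 3 le L, 4 ne L, 5 ple L, 6 ri L.
  Heavy syllables in the domain: 2. The rightmost is syllable 2 (ba:).
  → primary stress on syllable 2.
Suffixed `te.ba:.le.ne.ple.ri.nu.fu:` (8 syllables):
  The final syllable (8, fu:) is extrametrical; the stress domain is syllables 1–7.
  Weights: 1 te L, 2 ba: H, 3 le L, 4 ne L, 5 ple L, 6 ri L, 7 nu L.
  Heavy syllables in the domain: 2. The rightmost is syllable 2 (ba:).
  → primary stress on syllable 2.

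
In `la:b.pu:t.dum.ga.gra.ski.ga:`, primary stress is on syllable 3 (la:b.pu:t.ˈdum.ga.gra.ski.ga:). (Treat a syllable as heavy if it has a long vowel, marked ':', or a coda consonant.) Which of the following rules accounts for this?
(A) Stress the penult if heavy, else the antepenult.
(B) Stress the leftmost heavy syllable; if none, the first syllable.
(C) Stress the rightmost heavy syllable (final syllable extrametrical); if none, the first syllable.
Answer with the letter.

C

Rule A → syllable 5 (observed: 3).
Rule B → syllable 1 (observed: 3).
Rule C → syllable 3 ✓.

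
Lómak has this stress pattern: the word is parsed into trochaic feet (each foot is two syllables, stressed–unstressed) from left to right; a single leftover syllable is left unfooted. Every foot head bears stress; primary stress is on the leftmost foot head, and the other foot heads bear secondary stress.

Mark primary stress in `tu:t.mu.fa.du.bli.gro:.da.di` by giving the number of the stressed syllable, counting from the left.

1

Parse left to right into trochaic (ˈσσ) feet: (ˈtu:t.mu) (ˈfa.du) (ˈbli.gro:) (ˈda.di).
Foot heads (stressed positions): 1, 3, 5, 7.
End Rule Leftmost: primary stress on the leftmost head = syllable 1.
Primary stress: syllable 1 → ˈtu:t.mu.fa.du.bli.gro:.da.di.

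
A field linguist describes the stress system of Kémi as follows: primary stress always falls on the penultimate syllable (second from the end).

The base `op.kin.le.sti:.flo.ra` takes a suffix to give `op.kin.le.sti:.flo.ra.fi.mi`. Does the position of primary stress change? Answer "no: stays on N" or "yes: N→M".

Base `op.kin.le.sti:.flo.ra` (6 syllables):
  The word has 6 syllables; the penultimate syllable (second from the end) is syllable 5 (flo).
  → primary stress on syllable 5.
Suffixed `op.kin.le.sti:.flo.ra.fi.mi` (8 syllables):
  The word has 8 syllables; the penultimate syllable (second from the end) is syllable 7 (fi).
  → primary stress on syllable 7.

yes: 5→7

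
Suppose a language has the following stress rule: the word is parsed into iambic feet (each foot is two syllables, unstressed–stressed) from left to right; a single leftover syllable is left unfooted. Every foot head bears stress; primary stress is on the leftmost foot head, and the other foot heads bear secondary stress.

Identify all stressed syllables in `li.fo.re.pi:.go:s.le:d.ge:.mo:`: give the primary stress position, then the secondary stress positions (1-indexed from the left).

primary 2, secondary 4, 6, 8

Parse left to right into iambic (σˈσ) feet: (li.ˈfo) (re.ˈpi:) (go:s.ˈle:d) (ge:.ˈmo:).
Foot heads (stressed positions): 2, 4, 6, 8.
End Rule Leftmost: primary stress on the leftmost head = syllable 2.
Secondary stress on 4, 6, 8: li.ˈfo.re.ˌpi:.go:s.ˌle:d.ge:.ˌmo:.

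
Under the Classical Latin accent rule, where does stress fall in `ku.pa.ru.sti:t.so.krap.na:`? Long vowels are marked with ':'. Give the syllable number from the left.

Classical Latin: stress the penult if heavy (long vowel or closed), else the antepenult.
Weights: 5 so L, 6 krap H, 7 na: H.
The penult (syllable 6, krap) is heavy, so it takes stress.
Stress on syllable 6: ku.pa.ru.sti:t.so.ˈkrap.na:.

6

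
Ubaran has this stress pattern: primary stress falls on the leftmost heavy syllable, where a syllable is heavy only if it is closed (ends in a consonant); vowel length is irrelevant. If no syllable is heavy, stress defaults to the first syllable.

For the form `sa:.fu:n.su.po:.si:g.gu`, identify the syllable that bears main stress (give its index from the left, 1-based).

Weights: 1 sa: L, 2 fu:n H, 3 su L, 4 po: L, 5 si:g H, 6 gu L.
Heavy syllables in the domain: 2, 5. The leftmost is syllable 2 (fu:n).
Primary stress: syllable 2 → sa:.ˈfu:n.su.po:.si:g.gu.

2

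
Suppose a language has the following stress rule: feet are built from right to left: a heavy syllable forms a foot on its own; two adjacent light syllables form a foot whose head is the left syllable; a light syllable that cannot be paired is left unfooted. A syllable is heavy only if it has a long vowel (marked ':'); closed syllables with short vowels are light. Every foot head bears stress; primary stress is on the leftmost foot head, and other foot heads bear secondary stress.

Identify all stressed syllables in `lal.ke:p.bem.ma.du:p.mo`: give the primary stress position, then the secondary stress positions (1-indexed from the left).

primary 2, secondary 3, 5

Weights: 1 lal L, 2 ke:p H, 3 bem L, 4 ma L, 5 du:p H, 6 mo L.
Parse right to left (heavy = foot alone; LL = one foot; stranded L unfooted): lal (ˈke:p) (ˈbem.ma) (ˈdu:p) mo.
Foot heads: 2, 3, 5.
Primary stress on the leftmost head = syllable 2.
Secondary stress on 3, 5: lal.ˈke:p.ˌbem.ma.ˌdu:p.mo.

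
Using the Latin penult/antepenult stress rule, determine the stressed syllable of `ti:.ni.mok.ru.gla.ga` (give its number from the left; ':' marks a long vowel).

4

Classical Latin: stress the penult if heavy (long vowel or closed), else the antepenult.
Weights: 4 ru L, 5 gla L, 6 ga L.
The penult (syllable 5, gla) is light, so stress falls on the antepenult (syllable 4, ru).
Stress on syllable 4: ti:.ni.mok.ˈru.gla.ga.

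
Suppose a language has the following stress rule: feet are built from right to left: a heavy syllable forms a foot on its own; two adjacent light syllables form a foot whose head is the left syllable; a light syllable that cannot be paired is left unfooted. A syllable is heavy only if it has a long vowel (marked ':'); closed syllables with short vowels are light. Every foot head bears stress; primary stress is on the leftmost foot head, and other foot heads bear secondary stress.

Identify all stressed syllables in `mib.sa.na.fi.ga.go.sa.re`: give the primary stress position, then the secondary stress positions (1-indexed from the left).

Weights: 1 mib L, 2 sa L, 3 na L, 4 fi L, 5 ga L, 6 go L, 7 sa L, 8 re L.
Parse right to left (heavy = foot alone; LL = one foot; stranded L unfooted): (ˈmib.sa) (ˈna.fi) (ˈga.go) (ˈsa.re).
Foot heads: 1, 3, 5, 7.
Primary stress on the leftmost head = syllable 1.
Secondary stress on 3, 5, 7: ˈmib.sa.ˌna.fi.ˌga.go.ˌsa.re.

primary 1, secondary 3, 5, 7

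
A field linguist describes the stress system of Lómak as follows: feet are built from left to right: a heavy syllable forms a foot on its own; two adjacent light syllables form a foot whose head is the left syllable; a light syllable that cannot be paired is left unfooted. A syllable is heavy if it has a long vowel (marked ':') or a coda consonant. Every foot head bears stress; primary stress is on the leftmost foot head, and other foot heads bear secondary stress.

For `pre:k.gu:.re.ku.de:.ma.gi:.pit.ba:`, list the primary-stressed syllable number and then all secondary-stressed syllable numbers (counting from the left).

Weights: 1 pre:k H, 2 gu: H, 3 re L, 4 ku L, 5 de: H, 6 ma L, 7 gi: H, 8 pit H, 9 ba: H.
Parse left to right (heavy = foot alone; LL = one foot; stranded L unfooted): (ˈpre:k) (ˈgu:) (ˈre.ku) (ˈde:) ma (ˈgi:) (ˈpit) (ˈba:).
Foot heads: 1, 2, 3, 5, 7, 8, 9.
Primary stress on the leftmost head = syllable 1.
Secondary stress on 2, 3, 5, 7, 8, 9: ˈpre:k.ˌgu:.ˌre.ku.ˌde:.ma.ˌgi:.ˌpit.ˌba:.

primary 1, secondary 2, 3, 5, 7, 8, 9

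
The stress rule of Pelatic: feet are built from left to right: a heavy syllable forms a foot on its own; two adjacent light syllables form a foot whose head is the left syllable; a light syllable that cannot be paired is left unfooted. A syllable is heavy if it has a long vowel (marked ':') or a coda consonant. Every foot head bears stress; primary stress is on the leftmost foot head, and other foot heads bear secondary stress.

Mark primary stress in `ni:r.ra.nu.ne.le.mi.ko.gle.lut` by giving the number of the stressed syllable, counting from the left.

1

Weights: 1 ni:r H, 2 ra L, 3 nu L, 4 ne L, 5 le L, 6 mi L, 7 ko L, 8 gle L, 9 lut H.
Parse left to right (heavy = foot alone; LL = one foot; stranded L unfooted): (ˈni:r) (ˈra.nu) (ˈne.le) (ˈmi.ko) gle (ˈlut).
Foot heads: 1, 2, 4, 6, 9.
Primary stress on the leftmost head = syllable 1.
Primary stress: syllable 1 → ˈni:r.ra.nu.ne.le.mi.ko.gle.lut.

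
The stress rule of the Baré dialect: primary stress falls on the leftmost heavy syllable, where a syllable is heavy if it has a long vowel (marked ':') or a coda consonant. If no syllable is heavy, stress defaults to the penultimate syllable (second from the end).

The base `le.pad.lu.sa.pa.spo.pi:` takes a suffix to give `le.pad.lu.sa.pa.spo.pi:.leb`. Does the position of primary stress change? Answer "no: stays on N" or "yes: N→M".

Base `le.pad.lu.sa.pa.spo.pi:` (7 syllables):
  Weights: 1 le L, 2 pad H, 3 lu L, 4 sa L, 5 pa L, 6 spo L, 7 pi: H.
  Heavy syllables in the domain: 2, 7. The leftmost is syllable 2 (pad).
  → primary stress on syllable 2.
Suffixed `le.pad.lu.sa.pa.spo.pi:.leb` (8 syllables):
  Weights: 1 le L, 2 pad H, 3 lu L, 4 sa L, 5 pa L, 6 spo L, 7 pi: H, 8 leb H.
  Heavy syllables in the domain: 2, 7, 8. The leftmost is syllable 2 (pad).
  → primary stress on syllable 2.

no: stays on 2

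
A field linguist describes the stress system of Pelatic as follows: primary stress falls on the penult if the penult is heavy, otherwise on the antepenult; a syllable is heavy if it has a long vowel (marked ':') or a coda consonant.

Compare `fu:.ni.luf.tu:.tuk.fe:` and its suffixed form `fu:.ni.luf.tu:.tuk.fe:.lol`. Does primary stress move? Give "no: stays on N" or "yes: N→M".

Base `fu:.ni.luf.tu:.tuk.fe:` (6 syllables):
  Weights: 4 tu: H, 5 tuk H, 6 fe: H.
  The penult (syllable 5, tuk) is heavy, so it takes stress.
  → primary stress on syllable 5.
Suffixed `fu:.ni.luf.tu:.tuk.fe:.lol` (7 syllables):
  Weights: 5 tuk H, 6 fe: H, 7 lol H.
  The penult (syllable 6, fe:) is heavy, so it takes stress.
  → primary stress on syllable 6.

yes: 5→6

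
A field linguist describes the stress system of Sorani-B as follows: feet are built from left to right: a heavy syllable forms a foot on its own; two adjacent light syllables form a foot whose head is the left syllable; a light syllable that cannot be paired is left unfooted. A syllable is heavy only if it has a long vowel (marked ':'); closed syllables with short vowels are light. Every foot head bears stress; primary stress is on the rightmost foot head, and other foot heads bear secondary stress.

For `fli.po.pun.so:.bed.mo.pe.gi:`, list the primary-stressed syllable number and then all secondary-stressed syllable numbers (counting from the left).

primary 8, secondary 1, 4, 5

Weights: 1 fli L, 2 po L, 3 pun L, 4 so: H, 5 bed L, 6 mo L, 7 pe L, 8 gi: H.
Parse left to right (heavy = foot alone; LL = one foot; stranded L unfooted): (ˈfli.po) pun (ˈso:) (ˈbed.mo) pe (ˈgi:).
Foot heads: 1, 4, 5, 8.
Primary stress on the rightmost head = syllable 8.
Secondary stress on 1, 4, 5: ˌfli.po.pun.ˌso:.ˌbed.mo.pe.ˈgi:.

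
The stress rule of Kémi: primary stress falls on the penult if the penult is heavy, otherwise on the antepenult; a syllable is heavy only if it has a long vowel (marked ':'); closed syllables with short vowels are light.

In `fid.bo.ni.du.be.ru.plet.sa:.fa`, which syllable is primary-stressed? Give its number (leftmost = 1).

8

Weights: 7 plet L, 8 sa: H, 9 fa L.
The penult (syllable 8, sa:) is heavy, so it takes stress.
Primary stress: syllable 8 → fid.bo.ni.du.be.ru.plet.ˈsa:.fa.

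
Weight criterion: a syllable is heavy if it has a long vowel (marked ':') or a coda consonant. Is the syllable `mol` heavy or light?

heavy

`mol`: short vowel, closed (coda /l/). Closed → heavy.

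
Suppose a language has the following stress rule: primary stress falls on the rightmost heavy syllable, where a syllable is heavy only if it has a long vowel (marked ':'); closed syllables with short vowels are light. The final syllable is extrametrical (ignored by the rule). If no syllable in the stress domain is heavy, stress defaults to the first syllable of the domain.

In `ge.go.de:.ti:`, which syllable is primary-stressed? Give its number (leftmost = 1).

The final syllable (4, ti:) is extrametrical; the stress domain is syllables 1–3.
Weights: 1 ge L, 2 go L, 3 de: H.
Heavy syllables in the domain: 3. The rightmost is syllable 3 (de:).
Primary stress: syllable 3 → ge.go.ˈde:.ti:.

3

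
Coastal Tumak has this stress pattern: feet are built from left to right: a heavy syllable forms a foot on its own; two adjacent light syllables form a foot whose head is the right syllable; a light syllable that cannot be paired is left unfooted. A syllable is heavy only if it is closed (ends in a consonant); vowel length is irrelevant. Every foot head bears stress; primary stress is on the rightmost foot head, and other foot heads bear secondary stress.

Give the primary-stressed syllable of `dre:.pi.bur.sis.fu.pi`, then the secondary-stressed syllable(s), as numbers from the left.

Weights: 1 dre: L, 2 pi L, 3 bur H, 4 sis H, 5 fu L, 6 pi L.
Parse left to right (heavy = foot alone; LL = one foot; stranded L unfooted): (dre:.ˈpi) (ˈbur) (ˈsis) (fu.ˈpi).
Foot heads: 2, 3, 4, 6.
Primary stress on the rightmost head = syllable 6.
Secondary stress on 2, 3, 4: dre:.ˌpi.ˌbur.ˌsis.fu.ˈpi.

primary 6, secondary 2, 3, 4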